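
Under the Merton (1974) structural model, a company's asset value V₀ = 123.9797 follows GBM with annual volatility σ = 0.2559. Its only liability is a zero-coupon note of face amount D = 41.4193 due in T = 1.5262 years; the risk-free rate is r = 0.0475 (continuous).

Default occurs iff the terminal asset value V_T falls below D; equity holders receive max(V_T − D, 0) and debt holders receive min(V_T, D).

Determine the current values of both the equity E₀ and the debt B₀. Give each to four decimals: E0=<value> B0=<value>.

d₁ = [ln(V₀/D) + (r + σ²/2)T] / (σ√T)
   = [ln(123.9797/41.4193) + (0.0475 + 0.5·0.2559²)·1.5262] / (0.2559·√1.5262)
   = [1.096371 + 0.122466] / 0.316137 = 3.855401
d₂ = d₁ − σ√T = 3.855401 − 0.316137 = 3.539264
N(d₁) = 0.999942,  N(d₂) = 0.999799,  e^(−rT) = 0.930071
E₀ = V₀·N(d₁) − D·e^(−rT)·N(d₂)
   = 123.9797·0.999942 − 41.4193·0.930071·0.999799 = 85.457382
B₀ = V₀ − E₀ = 123.9797 − 85.457382 = 38.522318

E0=85.4574 B0=38.5223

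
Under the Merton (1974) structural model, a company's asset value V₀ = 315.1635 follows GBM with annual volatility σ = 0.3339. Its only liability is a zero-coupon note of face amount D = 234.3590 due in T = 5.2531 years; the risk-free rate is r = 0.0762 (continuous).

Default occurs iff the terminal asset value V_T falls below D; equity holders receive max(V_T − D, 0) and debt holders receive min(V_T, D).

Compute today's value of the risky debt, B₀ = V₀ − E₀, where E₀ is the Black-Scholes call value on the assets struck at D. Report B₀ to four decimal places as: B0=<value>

d₁ = [ln(V₀/D) + (r + σ²/2)T] / (σ√T)
   = [ln(315.1635/234.3590) + (0.0762 + 0.5·0.3339²)·5.2531] / (0.3339·√5.2531)
   = [0.296237 + 0.693118] / 0.765287 = 1.292791
d₂ = d₁ − σ√T = 1.292791 − 0.765287 = 0.527504
N(d₁) = 0.901958,  N(d₂) = 0.701078,  e^(−rT) = 0.670128
E₀ = V₀·N(d₁) − D·e^(−rT)·N(d₂)
   = 315.1635·0.901958 − 234.3590·0.670128·0.701078 = 174.159600
B₀ = V₀ − E₀ = 315.1635 − 174.159600 = 141.003900

B0=141.0039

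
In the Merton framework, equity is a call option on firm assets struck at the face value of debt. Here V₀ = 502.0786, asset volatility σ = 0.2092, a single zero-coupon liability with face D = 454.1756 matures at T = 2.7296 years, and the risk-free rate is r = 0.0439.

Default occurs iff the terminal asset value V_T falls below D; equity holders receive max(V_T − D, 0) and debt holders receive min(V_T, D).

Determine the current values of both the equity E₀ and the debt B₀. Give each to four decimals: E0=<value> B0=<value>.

E0=123.6764 B0=378.4022

d₁ = [ln(V₀/D) + (r + σ²/2)T] / (σ√T)
   = [ln(502.0786/454.1756) + (0.0439 + 0.5·0.2092²)·2.7296] / (0.2092·√2.7296)
   = [0.100273 + 0.179559] / 0.345630 = 0.809630
d₂ = d₁ − σ√T = 0.809630 − 0.345630 = 0.464000
N(d₁) = 0.790924,  N(d₂) = 0.678676,  e^(−rT) = 0.887072
E₀ = V₀·N(d₁) − D·e^(−rT)·N(d₂)
   = 502.0786·0.790924 − 454.1756·0.887072·0.678676 = 123.676435
B₀ = V₀ − E₀ = 502.0786 − 123.676435 = 378.402165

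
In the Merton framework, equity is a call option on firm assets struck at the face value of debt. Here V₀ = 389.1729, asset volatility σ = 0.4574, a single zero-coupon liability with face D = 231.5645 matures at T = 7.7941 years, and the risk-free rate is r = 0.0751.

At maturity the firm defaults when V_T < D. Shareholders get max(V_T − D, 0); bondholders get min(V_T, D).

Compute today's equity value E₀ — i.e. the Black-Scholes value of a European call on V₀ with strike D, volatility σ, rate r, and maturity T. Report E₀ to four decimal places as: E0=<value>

d₁ = [ln(V₀/D) + (r + σ²/2)T] / (σ√T)
   = [ln(389.1729/231.5645) + (0.0751 + 0.5·0.4574²)·7.7941] / (0.4574·√7.7941)
   = [0.519165 + 1.400657] / 1.276965 = 1.503426
d₂ = d₁ − σ√T = 1.503426 − 1.276965 = 0.226460
N(d₁) = 0.933635,  N(d₂) = 0.589578,  e^(−rT) = 0.556918
E₀ = V₀·N(d₁) − D·e^(−rT)·N(d₂)
   = 389.1729·0.933635 − 231.5645·0.556918·0.589578 = 287.312098

E0=287.3121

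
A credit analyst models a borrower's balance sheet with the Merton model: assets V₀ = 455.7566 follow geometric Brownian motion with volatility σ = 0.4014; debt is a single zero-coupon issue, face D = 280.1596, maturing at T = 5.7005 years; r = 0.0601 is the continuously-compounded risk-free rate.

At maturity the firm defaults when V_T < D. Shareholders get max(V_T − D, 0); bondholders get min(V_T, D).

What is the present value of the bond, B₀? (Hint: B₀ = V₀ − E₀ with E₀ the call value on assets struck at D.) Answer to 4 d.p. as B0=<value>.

B0=170.0806

d₁ = [ln(V₀/D) + (r + σ²/2)T] / (σ√T)
   = [ln(455.7566/280.1596) + (0.0601 + 0.5·0.4014²)·5.7005] / (0.4014·√5.7005)
   = [0.486599 + 0.801838] / 0.958371 = 1.344403
d₂ = d₁ − σ√T = 1.344403 − 0.958371 = 0.386032
N(d₁) = 0.910591,  N(d₂) = 0.650263,  e^(−rT) = 0.709922
E₀ = V₀·N(d₁) − D·e^(−rT)·N(d₂)
   = 455.7566·0.910591 − 280.1596·0.709922·0.650263 = 285.675985
B₀ = V₀ − E₀ = 455.7566 − 285.675985 = 170.080615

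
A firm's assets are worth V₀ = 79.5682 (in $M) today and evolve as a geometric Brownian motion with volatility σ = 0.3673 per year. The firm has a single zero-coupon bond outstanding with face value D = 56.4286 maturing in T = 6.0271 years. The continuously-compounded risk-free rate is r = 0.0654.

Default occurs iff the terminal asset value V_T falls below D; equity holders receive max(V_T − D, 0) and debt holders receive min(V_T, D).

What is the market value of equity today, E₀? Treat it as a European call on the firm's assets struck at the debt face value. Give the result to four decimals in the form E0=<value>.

d₁ = [ln(V₀/D) + (r + σ²/2)T] / (σ√T)
   = [ln(79.5682/56.4286) + (0.0654 + 0.5·0.3673²)·6.0271] / (0.3673·√6.0271)
   = [0.343638 + 0.800728] / 0.901727 = 1.269083
d₂ = d₁ − σ√T = 1.269083 − 0.901727 = 0.367356
N(d₁) = 0.897794,  N(d₂) = 0.643323,  e^(−rT) = 0.674238
E₀ = V₀·N(d₁) − D·e^(−rT)·N(d₂)
   = 79.5682·0.897794 − 56.4286·0.674238·0.643323 = 46.959807

E0=46.9598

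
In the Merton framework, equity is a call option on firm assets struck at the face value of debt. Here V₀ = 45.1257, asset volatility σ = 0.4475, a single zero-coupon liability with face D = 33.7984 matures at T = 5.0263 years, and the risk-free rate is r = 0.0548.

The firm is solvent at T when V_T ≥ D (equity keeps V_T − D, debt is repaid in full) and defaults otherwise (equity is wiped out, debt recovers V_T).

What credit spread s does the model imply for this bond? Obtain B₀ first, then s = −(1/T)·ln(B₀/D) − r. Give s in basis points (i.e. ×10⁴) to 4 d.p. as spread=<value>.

spread=502.3688

d₁ = [ln(V₀/D) + (r + σ²/2)T] / (σ√T)
   = [ln(45.1257/33.7984) + (0.0548 + 0.5·0.4475²)·5.0263] / (0.4475·√5.0263)
   = [0.289038 + 0.778715] / 1.003269 = 1.064275
d₂ = d₁ − σ√T = 1.064275 − 1.003269 = 0.061006
N(d₁) = 0.856398,  N(d₂) = 0.524323,  e^(−rT) = 0.759237
E₀ = V₀·N(d₁) − D·e^(−rT)·N(d₂)
   = 45.1257·0.856398 − 33.7984·0.759237·0.524323 = 25.190907
B₀ = V₀ − E₀ = 45.1257 − 25.190907 = 19.934793
spread = −(1/T)·ln(B₀/D) − r = −(1/5.0263)·ln(19.934793/33.7984) − 0.0548 = 0.05023688
in basis points: 0.05023688 × 10⁴ = 502.3688 bp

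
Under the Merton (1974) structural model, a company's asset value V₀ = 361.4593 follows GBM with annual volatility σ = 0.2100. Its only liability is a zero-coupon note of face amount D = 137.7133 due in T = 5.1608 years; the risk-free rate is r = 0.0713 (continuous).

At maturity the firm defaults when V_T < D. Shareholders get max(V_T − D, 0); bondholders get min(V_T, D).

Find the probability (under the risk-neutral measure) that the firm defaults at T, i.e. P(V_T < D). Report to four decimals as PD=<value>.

PD=0.0053

d₁ = [ln(V₀/D) + (r + σ²/2)T] / (σ√T)
   = [ln(361.4593/137.7133) + (0.0713 + 0.5·0.2100²)·5.1608] / (0.2100·√5.1608)
   = [0.964975 + 0.481761] / 0.477065 = 3.032575
d₂ = d₁ − σ√T = 3.032575 − 0.477065 = 2.555510
risk-neutral PD = N(−d₂) = N(-2.555510) = 0.005302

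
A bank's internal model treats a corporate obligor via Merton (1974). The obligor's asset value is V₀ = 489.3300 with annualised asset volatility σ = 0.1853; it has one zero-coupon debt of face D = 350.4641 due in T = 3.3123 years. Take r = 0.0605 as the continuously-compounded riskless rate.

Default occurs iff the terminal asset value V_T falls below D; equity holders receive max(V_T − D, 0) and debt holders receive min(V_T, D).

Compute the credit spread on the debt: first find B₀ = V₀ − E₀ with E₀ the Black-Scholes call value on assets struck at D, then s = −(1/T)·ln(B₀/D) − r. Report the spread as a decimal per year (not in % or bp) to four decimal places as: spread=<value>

d₁ = [ln(V₀/D) + (r + σ²/2)T] / (σ√T)
   = [ln(489.3300/350.4641) + (0.0605 + 0.5·0.1853²)·3.3123] / (0.1853·√3.3123)
   = [0.333779 + 0.257260] / 0.337241 = 1.752571
d₂ = d₁ − σ√T = 1.752571 − 0.337241 = 1.415330
N(d₁) = 0.960162,  N(d₂) = 0.921514,  e^(−rT) = 0.818408
E₀ = V₀·N(d₁) − D·e^(−rT)·N(d₂)
   = 489.3300·0.960162 − 350.4641·0.818408·0.921514 = 205.525014
B₀ = V₀ − E₀ = 489.3300 − 205.525014 = 283.804986
spread = −(1/T)·ln(B₀/D) − r = −(1/3.3123)·ln(283.804986/350.4641) − 0.0605 = 0.00319319

spread=0.0032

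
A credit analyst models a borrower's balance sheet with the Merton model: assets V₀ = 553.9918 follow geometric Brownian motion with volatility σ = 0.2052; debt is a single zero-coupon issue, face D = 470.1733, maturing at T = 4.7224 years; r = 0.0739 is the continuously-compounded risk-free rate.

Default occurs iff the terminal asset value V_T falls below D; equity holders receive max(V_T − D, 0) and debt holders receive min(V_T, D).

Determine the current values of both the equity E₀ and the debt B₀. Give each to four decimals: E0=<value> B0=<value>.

E0=233.9945 B0=319.9973

d₁ = [ln(V₀/D) + (r + σ²/2)T] / (σ√T)
   = [ln(553.9918/470.1733) + (0.0739 + 0.5·0.2052²)·4.7224] / (0.2052·√4.7224)
   = [0.164049 + 0.448409] / 0.445922 = 1.373463
d₂ = d₁ − σ√T = 1.373463 − 0.445922 = 0.927541
N(d₁) = 0.915196,  N(d₂) = 0.823177,  e^(−rT) = 0.705403
E₀ = V₀·N(d₁) − D·e^(−rT)·N(d₂)
   = 553.9918·0.915196 − 470.1733·0.705403·0.823177 = 233.994468
B₀ = V₀ − E₀ = 553.9918 − 233.994468 = 319.997332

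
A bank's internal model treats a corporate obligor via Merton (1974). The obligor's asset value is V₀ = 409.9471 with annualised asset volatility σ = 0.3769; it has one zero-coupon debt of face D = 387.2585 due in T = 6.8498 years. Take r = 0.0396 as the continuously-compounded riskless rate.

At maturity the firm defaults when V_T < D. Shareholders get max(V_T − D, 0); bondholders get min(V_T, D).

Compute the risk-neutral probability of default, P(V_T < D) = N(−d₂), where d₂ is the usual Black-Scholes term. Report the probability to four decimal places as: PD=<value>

PD=0.5638

d₁ = [ln(V₀/D) + (r + σ²/2)T] / (σ√T)
   = [ln(409.9471/387.2585) + (0.0396 + 0.5·0.3769²)·6.8498] / (0.3769·√6.8498)
   = [0.056936 + 0.757771] / 0.986427 = 0.825917
d₂ = d₁ − σ√T = 0.825917 − 0.986427 = -0.160510
risk-neutral PD = N(−d₂) = N(0.160510) = 0.563760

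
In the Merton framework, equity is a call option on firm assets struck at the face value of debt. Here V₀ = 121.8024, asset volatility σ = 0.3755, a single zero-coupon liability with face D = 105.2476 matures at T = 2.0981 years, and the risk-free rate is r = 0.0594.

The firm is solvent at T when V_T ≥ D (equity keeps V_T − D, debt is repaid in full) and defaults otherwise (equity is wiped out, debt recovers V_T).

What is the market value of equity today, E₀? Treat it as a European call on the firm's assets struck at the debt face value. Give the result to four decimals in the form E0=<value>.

E0=40.1591

d₁ = [ln(V₀/D) + (r + σ²/2)T] / (σ√T)
   = [ln(121.8024/105.2476) + (0.0594 + 0.5·0.3755²)·2.0981] / (0.3755·√2.0981)
   = [0.146084 + 0.272543] / 0.543905 = 0.769671
d₂ = d₁ − σ√T = 0.769671 − 0.543905 = 0.225766
N(d₁) = 0.779252,  N(d₂) = 0.589308,  e^(−rT) = 0.882826
E₀ = V₀·N(d₁) − D·e^(−rT)·N(d₂)
   = 121.8024·0.779252 − 105.2476·0.882826·0.589308 = 40.159052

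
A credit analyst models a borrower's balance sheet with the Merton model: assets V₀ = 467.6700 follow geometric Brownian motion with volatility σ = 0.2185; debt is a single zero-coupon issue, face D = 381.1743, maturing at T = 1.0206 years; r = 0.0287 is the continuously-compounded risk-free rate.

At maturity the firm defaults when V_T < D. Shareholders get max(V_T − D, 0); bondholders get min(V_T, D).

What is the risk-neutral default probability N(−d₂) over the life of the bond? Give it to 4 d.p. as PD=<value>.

PD=0.1714

d₁ = [ln(V₀/D) + (r + σ²/2)T] / (σ√T)
   = [ln(467.6700/381.1743) + (0.0287 + 0.5·0.2185²)·1.0206] / (0.2185·√1.0206)
   = [0.204506 + 0.053654] / 0.220739 = 1.169527
d₂ = d₁ − σ√T = 1.169527 − 0.220739 = 0.948788
risk-neutral PD = N(−d₂) = N(-0.948788) = 0.171364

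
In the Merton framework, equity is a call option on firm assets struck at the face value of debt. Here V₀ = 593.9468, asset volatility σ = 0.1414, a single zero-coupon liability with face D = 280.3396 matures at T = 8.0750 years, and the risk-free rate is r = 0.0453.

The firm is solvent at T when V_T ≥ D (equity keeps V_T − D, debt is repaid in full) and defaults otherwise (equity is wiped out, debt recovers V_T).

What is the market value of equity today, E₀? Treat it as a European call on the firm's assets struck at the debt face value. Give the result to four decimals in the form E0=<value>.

E0=399.6008

d₁ = [ln(V₀/D) + (r + σ²/2)T] / (σ√T)
   = [ln(593.9468/280.3396) + (0.0453 + 0.5·0.1414²)·8.0750] / (0.1414·√8.0750)
   = [0.750788 + 0.446523] / 0.401810 = 2.979795
d₂ = d₁ − σ√T = 2.979795 − 0.401810 = 2.577985
N(d₁) = 0.998558,  N(d₂) = 0.995031,  e^(−rT) = 0.693643
E₀ = V₀·N(d₁) − D·e^(−rT)·N(d₂)
   = 593.9468·0.998558 − 280.3396·0.693643·0.995031 = 399.600768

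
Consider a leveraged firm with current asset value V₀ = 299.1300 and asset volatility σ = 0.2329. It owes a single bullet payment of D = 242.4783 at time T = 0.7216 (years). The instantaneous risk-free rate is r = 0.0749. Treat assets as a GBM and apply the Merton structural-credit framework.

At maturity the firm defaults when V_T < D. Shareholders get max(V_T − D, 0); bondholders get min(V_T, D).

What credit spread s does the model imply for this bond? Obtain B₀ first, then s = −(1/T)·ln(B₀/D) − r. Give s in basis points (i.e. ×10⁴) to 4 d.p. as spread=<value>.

spread=132.4944

d₁ = [ln(V₀/D) + (r + σ²/2)T] / (σ√T)
   = [ln(299.1300/242.4783) + (0.0749 + 0.5·0.2329²)·0.7216] / (0.2329·√0.7216)
   = [0.209966 + 0.073619] / 0.197842 = 1.433391
d₂ = d₁ − σ√T = 1.433391 − 0.197842 = 1.235550
N(d₁) = 0.924127,  N(d₂) = 0.891687,  e^(−rT) = 0.947387
E₀ = V₀·N(d₁) − D·e^(−rT)·N(d₂)
   = 299.1300·0.924127 − 242.4783·0.947387·0.891687 = 71.595110
B₀ = V₀ − E₀ = 299.1300 − 71.595110 = 227.534890
spread = −(1/T)·ln(B₀/D) − r = −(1/0.7216)·ln(227.534890/242.4783) − 0.0749 = 0.01324944
in basis points: 0.01324944 × 10⁴ = 132.4944 bp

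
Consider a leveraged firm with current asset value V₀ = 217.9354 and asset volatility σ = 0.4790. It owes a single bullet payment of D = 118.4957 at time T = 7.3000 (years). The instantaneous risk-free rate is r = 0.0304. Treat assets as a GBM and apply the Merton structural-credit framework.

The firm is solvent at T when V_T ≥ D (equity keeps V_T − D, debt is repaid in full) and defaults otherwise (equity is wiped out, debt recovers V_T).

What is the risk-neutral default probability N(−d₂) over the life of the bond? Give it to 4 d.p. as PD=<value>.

d₁ = [ln(V₀/D) + (r + σ²/2)T] / (σ√T)
   = [ln(217.9354/118.4957) + (0.0304 + 0.5·0.4790²)·7.3000] / (0.4790·√7.3000)
   = [0.609322 + 1.059380] / 1.294187 = 1.289382
d₂ = d₁ − σ√T = 1.289382 − 1.294187 = -0.004804
risk-neutral PD = N(−d₂) = N(0.004804) = 0.501917

PD=0.5019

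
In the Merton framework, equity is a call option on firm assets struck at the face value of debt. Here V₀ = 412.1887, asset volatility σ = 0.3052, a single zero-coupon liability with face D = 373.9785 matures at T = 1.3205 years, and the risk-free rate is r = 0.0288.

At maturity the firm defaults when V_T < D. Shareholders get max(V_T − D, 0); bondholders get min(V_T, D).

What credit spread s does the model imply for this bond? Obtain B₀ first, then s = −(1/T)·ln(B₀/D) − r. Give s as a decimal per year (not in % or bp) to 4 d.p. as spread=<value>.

d₁ = [ln(V₀/D) + (r + σ²/2)T] / (σ√T)
   = [ln(412.1887/373.9785) + (0.0288 + 0.5·0.3052²)·1.3205] / (0.3052·√1.3205)
   = [0.097283 + 0.099531] / 0.350715 = 0.561179
d₂ = d₁ − σ√T = 0.561179 − 0.350715 = 0.210465
N(d₁) = 0.712662,  N(d₂) = 0.583347,  e^(−rT) = 0.962684
E₀ = V₀·N(d₁) − D·e^(−rT)·N(d₂)
   = 412.1887·0.712662 − 373.9785·0.962684·0.583347 = 83.732837
B₀ = V₀ − E₀ = 412.1887 − 83.732837 = 328.455863
spread = −(1/T)·ln(B₀/D) − r = −(1/1.3205)·ln(328.455863/373.9785) − 0.0288 = 0.06949295

spread=0.0695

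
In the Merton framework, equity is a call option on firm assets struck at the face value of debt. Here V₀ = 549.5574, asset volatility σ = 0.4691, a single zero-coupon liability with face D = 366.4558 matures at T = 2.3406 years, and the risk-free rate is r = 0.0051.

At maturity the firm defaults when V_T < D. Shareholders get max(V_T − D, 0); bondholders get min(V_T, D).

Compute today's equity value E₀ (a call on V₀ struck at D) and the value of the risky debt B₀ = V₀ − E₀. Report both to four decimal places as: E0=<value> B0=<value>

E0=241.2416 B0=308.3158

d₁ = [ln(V₀/D) + (r + σ²/2)T] / (σ√T)
   = [ln(549.5574/366.4558) + (0.0051 + 0.5·0.4691²)·2.3406] / (0.4691·√2.3406)
   = [0.405235 + 0.269467] / 0.717677 = 0.940120
d₂ = d₁ − σ√T = 0.940120 − 0.717677 = 0.222443
N(d₁) = 0.826422,  N(d₂) = 0.588015,  e^(−rT) = 0.988134
E₀ = V₀·N(d₁) − D·e^(−rT)·N(d₂)
   = 549.5574·0.826422 − 366.4558·0.988134·0.588015 = 241.241567
B₀ = V₀ − E₀ = 549.5574 − 241.241567 = 308.315833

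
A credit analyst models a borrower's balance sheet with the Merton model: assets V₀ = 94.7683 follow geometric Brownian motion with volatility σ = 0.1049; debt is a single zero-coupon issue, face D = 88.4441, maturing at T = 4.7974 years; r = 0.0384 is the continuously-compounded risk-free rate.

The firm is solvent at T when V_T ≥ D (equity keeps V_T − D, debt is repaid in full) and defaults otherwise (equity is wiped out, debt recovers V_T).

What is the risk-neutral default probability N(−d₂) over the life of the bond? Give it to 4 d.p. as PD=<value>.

d₁ = [ln(V₀/D) + (r + σ²/2)T] / (σ√T)
   = [ln(94.7683/88.4441) + (0.0384 + 0.5·0.1049²)·4.7974] / (0.1049·√4.7974)
   = [0.069064 + 0.210615] / 0.229762 = 1.217258
d₂ = d₁ − σ√T = 1.217258 − 0.229762 = 0.987496
risk-neutral PD = N(−d₂) = N(-0.987496) = 0.161700

PD=0.1617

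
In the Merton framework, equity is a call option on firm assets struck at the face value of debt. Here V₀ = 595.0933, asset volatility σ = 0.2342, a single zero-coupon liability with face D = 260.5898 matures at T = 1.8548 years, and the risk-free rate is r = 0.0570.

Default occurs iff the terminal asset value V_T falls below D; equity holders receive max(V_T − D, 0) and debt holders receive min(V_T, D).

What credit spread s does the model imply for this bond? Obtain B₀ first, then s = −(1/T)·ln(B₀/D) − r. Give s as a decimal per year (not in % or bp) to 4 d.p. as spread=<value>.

d₁ = [ln(V₀/D) + (r + σ²/2)T] / (σ√T)
   = [ln(595.0933/260.5898) + (0.0570 + 0.5·0.2342²)·1.8548] / (0.2342·√1.8548)
   = [0.825771 + 0.156591] / 0.318959 = 3.079896
d₂ = d₁ − σ√T = 3.079896 − 0.318959 = 2.760937
N(d₁) = 0.998965,  N(d₂) = 0.997118,  e^(−rT) = 0.899673
E₀ = V₀·N(d₁) − D·e^(−rT)·N(d₂)
   = 595.0933·0.998965 − 260.5898·0.899673·0.997118 = 360.707105
B₀ = V₀ − E₀ = 595.0933 − 360.707105 = 234.386195
spread = −(1/T)·ln(B₀/D) − r = −(1/1.8548)·ln(234.386195/260.5898) − 0.0570 = 0.00013681

spread=0.0001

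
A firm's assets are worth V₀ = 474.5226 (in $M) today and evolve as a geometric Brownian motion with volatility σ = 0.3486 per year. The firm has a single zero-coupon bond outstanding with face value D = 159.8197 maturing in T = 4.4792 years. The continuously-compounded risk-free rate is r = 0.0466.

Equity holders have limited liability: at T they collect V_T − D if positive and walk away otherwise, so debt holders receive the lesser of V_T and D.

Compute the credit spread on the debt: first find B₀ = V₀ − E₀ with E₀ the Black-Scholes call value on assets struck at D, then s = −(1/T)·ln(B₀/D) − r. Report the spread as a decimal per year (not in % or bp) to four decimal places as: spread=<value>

d₁ = [ln(V₀/D) + (r + σ²/2)T] / (σ√T)
   = [ln(474.5226/159.8197) + (0.0466 + 0.5·0.3486²)·4.4792] / (0.3486·√4.4792)
   = [1.088263 + 0.480891] / 0.737781 = 2.126856
d₂ = d₁ − σ√T = 2.126856 − 0.737781 = 1.389074
N(d₁) = 0.983284,  N(d₂) = 0.917595,  e^(−rT) = 0.811614
E₀ = V₀·N(d₁) − D·e^(−rT)·N(d₂)
   = 474.5226·0.983284 − 159.8197·0.811614·0.917595 = 347.567509
B₀ = V₀ − E₀ = 474.5226 − 347.567509 = 126.955091
spread = −(1/T)·ln(B₀/D) − r = −(1/4.4792)·ln(126.955091/159.8197) − 0.0466 = 0.00479598

spread=0.0048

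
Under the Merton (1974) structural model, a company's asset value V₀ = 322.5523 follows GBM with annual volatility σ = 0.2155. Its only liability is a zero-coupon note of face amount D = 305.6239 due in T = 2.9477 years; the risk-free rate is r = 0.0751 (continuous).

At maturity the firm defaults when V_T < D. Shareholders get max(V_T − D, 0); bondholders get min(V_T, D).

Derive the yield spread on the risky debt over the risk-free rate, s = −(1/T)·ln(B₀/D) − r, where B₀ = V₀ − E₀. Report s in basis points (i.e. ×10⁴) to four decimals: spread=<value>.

spread=194.4881

d₁ = [ln(V₀/D) + (r + σ²/2)T] / (σ√T)
   = [ln(322.5523/305.6239) + (0.0751 + 0.5·0.2155²)·2.9477] / (0.2155·√2.9477)
   = [0.053910 + 0.289818] / 0.369989 = 0.929023
d₂ = d₁ − σ√T = 0.929023 − 0.369989 = 0.559034
N(d₁) = 0.823561,  N(d₂) = 0.711931,  e^(−rT) = 0.801418
E₀ = V₀·N(d₁) − D·e^(−rT)·N(d₂)
   = 322.5523·0.823561 − 305.6239·0.801418·0.711931 = 91.266603
B₀ = V₀ − E₀ = 322.5523 − 91.266603 = 231.285697
spread = −(1/T)·ln(B₀/D) − r = −(1/2.9477)·ln(231.285697/305.6239) − 0.0751 = 0.01944881
in basis points: 0.01944881 × 10⁴ = 194.4881 bp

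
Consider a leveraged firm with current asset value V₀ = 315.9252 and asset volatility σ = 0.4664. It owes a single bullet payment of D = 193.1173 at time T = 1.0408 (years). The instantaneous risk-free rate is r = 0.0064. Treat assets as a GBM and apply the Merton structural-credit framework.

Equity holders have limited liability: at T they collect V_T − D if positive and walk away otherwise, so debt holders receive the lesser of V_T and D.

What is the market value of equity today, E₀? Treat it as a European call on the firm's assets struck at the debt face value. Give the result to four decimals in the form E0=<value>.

d₁ = [ln(V₀/D) + (r + σ²/2)T] / (σ√T)
   = [ln(315.9252/193.1173) + (0.0064 + 0.5·0.4664²)·1.0408] / (0.4664·√1.0408)
   = [0.492208 + 0.119863] / 0.475819 = 1.286351
d₂ = d₁ − σ√T = 1.286351 − 0.475819 = 0.810532
N(d₁) = 0.900840,  N(d₂) = 0.791183,  e^(−rT) = 0.993361
E₀ = V₀·N(d₁) − D·e^(−rT)·N(d₂)
   = 315.9252·0.900840 − 193.1173·0.993361·0.791183 = 132.821287

E0=132.8213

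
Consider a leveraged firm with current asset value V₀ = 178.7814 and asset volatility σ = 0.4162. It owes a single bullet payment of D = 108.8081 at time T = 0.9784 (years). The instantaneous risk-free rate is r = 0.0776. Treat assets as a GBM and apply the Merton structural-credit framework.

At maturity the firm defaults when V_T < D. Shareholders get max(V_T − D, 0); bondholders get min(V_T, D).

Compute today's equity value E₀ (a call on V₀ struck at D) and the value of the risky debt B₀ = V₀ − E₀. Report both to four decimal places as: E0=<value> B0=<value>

d₁ = [ln(V₀/D) + (r + σ²/2)T] / (σ√T)
   = [ln(178.7814/108.8081) + (0.0776 + 0.5·0.4162²)·0.9784] / (0.4162·√0.9784)
   = [0.496578 + 0.160664] / 0.411681 = 1.596486
d₂ = d₁ − σ√T = 1.596486 − 0.411681 = 1.184806
N(d₁) = 0.944810,  N(d₂) = 0.881953,  e^(−rT) = 0.926887
E₀ = V₀·N(d₁) − D·e^(−rT)·N(d₂)
   = 178.7814·0.944810 − 108.8081·0.926887·0.881953 = 79.967021
B₀ = V₀ − E₀ = 178.7814 − 79.967021 = 98.814379

E0=79.9670 B0=98.8144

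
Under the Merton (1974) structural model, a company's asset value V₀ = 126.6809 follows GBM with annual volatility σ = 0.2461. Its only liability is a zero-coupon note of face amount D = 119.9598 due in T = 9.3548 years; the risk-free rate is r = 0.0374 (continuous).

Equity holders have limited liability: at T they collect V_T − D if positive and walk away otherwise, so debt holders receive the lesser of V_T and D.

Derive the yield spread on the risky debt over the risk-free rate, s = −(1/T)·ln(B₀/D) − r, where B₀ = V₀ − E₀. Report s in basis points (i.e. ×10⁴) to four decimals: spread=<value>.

spread=193.6416

d₁ = [ln(V₀/D) + (r + σ²/2)T] / (σ√T)
   = [ln(126.6809/119.9598) + (0.0374 + 0.5·0.2461²)·9.3548] / (0.2461·√9.3548)
   = [0.054515 + 0.633157] / 0.752712 = 0.913592
d₂ = d₁ − σ√T = 0.913592 − 0.752712 = 0.160880
N(d₁) = 0.819534,  N(d₂) = 0.563906,  e^(−rT) = 0.704780
E₀ = V₀·N(d₁) − D·e^(−rT)·N(d₂)
   = 126.6809·0.819534 − 119.9598·0.704780·0.563906 = 56.143762
B₀ = V₀ − E₀ = 126.6809 − 56.143762 = 70.537138
spread = −(1/T)·ln(B₀/D) − r = −(1/9.3548)·ln(70.537138/119.9598) − 0.0374 = 0.01936416
in basis points: 0.01936416 × 10⁴ = 193.6416 bp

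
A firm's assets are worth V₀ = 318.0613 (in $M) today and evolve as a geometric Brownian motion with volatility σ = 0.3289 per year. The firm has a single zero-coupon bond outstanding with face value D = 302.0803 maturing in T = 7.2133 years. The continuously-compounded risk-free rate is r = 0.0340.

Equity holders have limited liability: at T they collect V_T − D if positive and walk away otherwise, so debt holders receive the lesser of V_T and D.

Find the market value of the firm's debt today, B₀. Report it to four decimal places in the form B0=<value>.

B0=177.7019

d₁ = [ln(V₀/D) + (r + σ²/2)T] / (σ√T)
   = [ln(318.0613/302.0803) + (0.0340 + 0.5·0.3289²)·7.2133] / (0.3289·√7.2133)
   = [0.051551 + 0.635402] / 0.883346 = 0.777672
d₂ = d₁ − σ√T = 0.777672 − 0.883346 = -0.105674
N(d₁) = 0.781619,  N(d₂) = 0.457921,  e^(−rT) = 0.782507
E₀ = V₀·N(d₁) − D·e^(−rT)·N(d₂)
   = 318.0613·0.781619 − 302.0803·0.782507·0.457921 = 140.359447
B₀ = V₀ − E₀ = 318.0613 − 140.359447 = 177.701853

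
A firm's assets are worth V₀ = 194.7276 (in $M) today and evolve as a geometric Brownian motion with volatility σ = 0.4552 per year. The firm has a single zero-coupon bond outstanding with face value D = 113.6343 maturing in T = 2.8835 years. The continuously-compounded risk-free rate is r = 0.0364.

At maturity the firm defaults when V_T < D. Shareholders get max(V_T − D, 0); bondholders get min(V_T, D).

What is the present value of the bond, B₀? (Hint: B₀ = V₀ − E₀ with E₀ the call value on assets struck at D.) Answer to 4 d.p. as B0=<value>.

B0=90.4723

d₁ = [ln(V₀/D) + (r + σ²/2)T] / (σ√T)
   = [ln(194.7276/113.6343) + (0.0364 + 0.5·0.4552²)·2.8835] / (0.4552·√2.8835)
   = [0.538616 + 0.403700] / 0.772969 = 1.219087
d₂ = d₁ − σ√T = 1.219087 − 0.772969 = 0.446117
N(d₁) = 0.888594,  N(d₂) = 0.672244,  e^(−rT) = 0.900361
E₀ = V₀·N(d₁) − D·e^(−rT)·N(d₂)
   = 194.7276·0.888594 − 113.6343·0.900361·0.672244 = 104.255307
B₀ = V₀ − E₀ = 194.7276 − 104.255307 = 90.472293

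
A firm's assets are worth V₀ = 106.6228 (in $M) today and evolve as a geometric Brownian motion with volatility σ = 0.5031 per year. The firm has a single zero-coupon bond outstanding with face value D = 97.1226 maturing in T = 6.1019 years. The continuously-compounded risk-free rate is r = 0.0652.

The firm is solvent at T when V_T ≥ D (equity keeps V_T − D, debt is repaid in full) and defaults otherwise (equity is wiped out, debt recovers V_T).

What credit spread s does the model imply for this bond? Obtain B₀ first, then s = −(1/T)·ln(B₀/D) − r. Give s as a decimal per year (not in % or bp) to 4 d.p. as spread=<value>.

spread=0.0673

d₁ = [ln(V₀/D) + (r + σ²/2)T] / (σ√T)
   = [ln(106.6228/97.1226) + (0.0652 + 0.5·0.5031²)·6.1019] / (0.5031·√6.1019)
   = [0.093323 + 1.170069] / 1.242759 = 1.016603
d₂ = d₁ − σ√T = 1.016603 − 1.242759 = -0.226156
N(d₁) = 0.845329,  N(d₂) = 0.410540,  e^(−rT) = 0.671767
E₀ = V₀·N(d₁) − D·e^(−rT)·N(d₂)
   = 106.6228·0.845329 − 97.1226·0.671767·0.410540 = 63.346152
B₀ = V₀ − E₀ = 106.6228 − 63.346152 = 43.276648
spread = −(1/T)·ln(B₀/D) − r = −(1/6.1019)·ln(43.276648/97.1226) − 0.0652 = 0.06727692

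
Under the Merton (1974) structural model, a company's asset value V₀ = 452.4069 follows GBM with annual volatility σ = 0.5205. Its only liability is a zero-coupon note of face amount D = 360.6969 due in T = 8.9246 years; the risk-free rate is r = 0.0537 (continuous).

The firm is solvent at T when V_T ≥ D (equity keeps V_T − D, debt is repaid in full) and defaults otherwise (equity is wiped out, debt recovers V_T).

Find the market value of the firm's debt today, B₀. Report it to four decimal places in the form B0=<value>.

B0=132.6965

d₁ = [ln(V₀/D) + (r + σ²/2)T] / (σ√T)
   = [ln(452.4069/360.6969) + (0.0537 + 0.5·0.5205²)·8.9246] / (0.5205·√8.9246)
   = [0.226544 + 1.688178] / 1.554945 = 1.231376
d₂ = d₁ − σ√T = 1.231376 − 1.554945 = -0.323569
N(d₁) = 0.890909,  N(d₂) = 0.373132,  e^(−rT) = 0.619247
E₀ = V₀·N(d₁) − D·e^(−rT)·N(d₂)
   = 452.4069·0.890909 − 360.6969·0.619247·0.373132 = 319.710359
B₀ = V₀ − E₀ = 452.4069 − 319.710359 = 132.696541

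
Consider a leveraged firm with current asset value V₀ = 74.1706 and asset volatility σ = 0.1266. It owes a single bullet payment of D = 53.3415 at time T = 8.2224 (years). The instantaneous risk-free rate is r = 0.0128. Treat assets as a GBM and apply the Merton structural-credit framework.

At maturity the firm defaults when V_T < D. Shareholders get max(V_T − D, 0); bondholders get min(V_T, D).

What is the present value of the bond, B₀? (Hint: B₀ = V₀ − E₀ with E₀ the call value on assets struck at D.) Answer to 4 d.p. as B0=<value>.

d₁ = [ln(V₀/D) + (r + σ²/2)T] / (σ√T)
   = [ln(74.1706/53.3415) + (0.0128 + 0.5·0.1266²)·8.2224] / (0.1266·√8.2224)
   = [0.329653 + 0.171139] / 0.363022 = 1.379510
d₂ = d₁ − σ√T = 1.379510 − 0.363022 = 1.016488
N(d₁) = 0.916131,  N(d₂) = 0.845301,  e^(−rT) = 0.900102
E₀ = V₀·N(d₁) − D·e^(−rT)·N(d₂)
   = 74.1706·0.916131 − 53.3415·0.900102·0.845301 = 27.364701
B₀ = V₀ − E₀ = 74.1706 − 27.364701 = 46.805899

B0=46.8059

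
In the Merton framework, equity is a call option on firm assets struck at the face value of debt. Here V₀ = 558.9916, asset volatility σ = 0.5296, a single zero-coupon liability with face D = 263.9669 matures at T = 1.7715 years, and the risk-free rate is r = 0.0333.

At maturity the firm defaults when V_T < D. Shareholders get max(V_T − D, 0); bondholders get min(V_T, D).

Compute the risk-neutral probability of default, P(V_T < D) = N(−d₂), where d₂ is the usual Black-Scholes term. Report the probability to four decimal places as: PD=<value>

PD=0.2131

d₁ = [ln(V₀/D) + (r + σ²/2)T] / (σ√T)
   = [ln(558.9916/263.9669) + (0.0333 + 0.5·0.5296²)·1.7715] / (0.5296·√1.7715)
   = [0.750311 + 0.307423] / 0.704885 = 1.500575
d₂ = d₁ − σ√T = 1.500575 − 0.704885 = 0.795689
risk-neutral PD = N(−d₂) = N(-0.795689) = 0.213106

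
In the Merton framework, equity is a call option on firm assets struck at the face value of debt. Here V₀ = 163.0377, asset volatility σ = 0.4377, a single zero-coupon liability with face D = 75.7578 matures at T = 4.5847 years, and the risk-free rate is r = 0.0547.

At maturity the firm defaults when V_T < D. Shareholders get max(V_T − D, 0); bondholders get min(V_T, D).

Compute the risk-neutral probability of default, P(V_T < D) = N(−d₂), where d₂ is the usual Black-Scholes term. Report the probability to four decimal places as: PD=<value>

PD=0.2687

d₁ = [ln(V₀/D) + (r + σ²/2)T] / (σ√T)
   = [ln(163.0377/75.7578) + (0.0547 + 0.5·0.4377²)·4.5847] / (0.4377·√4.5847)
   = [0.766440 + 0.689954] / 0.937199 = 1.553986
d₂ = d₁ − σ√T = 1.553986 − 0.937199 = 0.616786
risk-neutral PD = N(−d₂) = N(-0.616786) = 0.268688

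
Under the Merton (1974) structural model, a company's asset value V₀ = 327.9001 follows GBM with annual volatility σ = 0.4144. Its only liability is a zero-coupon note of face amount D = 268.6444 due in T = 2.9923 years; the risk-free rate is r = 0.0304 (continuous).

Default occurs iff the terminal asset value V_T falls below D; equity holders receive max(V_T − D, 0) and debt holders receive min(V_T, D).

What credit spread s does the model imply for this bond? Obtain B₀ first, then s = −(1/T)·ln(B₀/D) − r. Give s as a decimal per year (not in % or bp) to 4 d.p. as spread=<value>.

spread=0.0679

d₁ = [ln(V₀/D) + (r + σ²/2)T] / (σ√T)
   = [ln(327.9001/268.6444) + (0.0304 + 0.5·0.4144²)·2.9923] / (0.4144·√2.9923)
   = [0.199320 + 0.347896] / 0.716840 = 0.763373
d₂ = d₁ − σ√T = 0.763373 − 0.716840 = 0.046533
N(d₁) = 0.777379,  N(d₂) = 0.518557,  e^(−rT) = 0.913049
E₀ = V₀·N(d₁) − D·e^(−rT)·N(d₂)
   = 327.9001·0.777379 − 268.6444·0.913049·0.518557 = 127.708274
B₀ = V₀ − E₀ = 327.9001 − 127.708274 = 200.191826
spread = −(1/T)·ln(B₀/D) − r = −(1/2.9923)·ln(200.191826/268.6444) − 0.0304 = 0.06788979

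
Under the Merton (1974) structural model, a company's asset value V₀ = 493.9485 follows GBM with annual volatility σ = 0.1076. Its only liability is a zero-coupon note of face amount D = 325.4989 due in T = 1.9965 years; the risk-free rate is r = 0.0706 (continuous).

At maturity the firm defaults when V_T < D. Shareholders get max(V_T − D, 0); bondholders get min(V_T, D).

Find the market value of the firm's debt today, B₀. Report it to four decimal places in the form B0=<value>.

B0=282.7040

d₁ = [ln(V₀/D) + (r + σ²/2)T] / (σ√T)
   = [ln(493.9485/325.4989) + (0.0706 + 0.5·0.1076²)·1.9965] / (0.1076·√1.9965)
   = [0.417072 + 0.152510] / 0.152036 = 3.746362
d₂ = d₁ − σ√T = 3.746362 − 0.152036 = 3.594326
N(d₁) = 0.999910,  N(d₂) = 0.999837,  e^(−rT) = 0.868530
E₀ = V₀·N(d₁) − D·e^(−rT)·N(d₂)
   = 493.9485·0.999910 − 325.4989·0.868530·0.999837 = 211.244530
B₀ = V₀ − E₀ = 493.9485 − 211.244530 = 282.703970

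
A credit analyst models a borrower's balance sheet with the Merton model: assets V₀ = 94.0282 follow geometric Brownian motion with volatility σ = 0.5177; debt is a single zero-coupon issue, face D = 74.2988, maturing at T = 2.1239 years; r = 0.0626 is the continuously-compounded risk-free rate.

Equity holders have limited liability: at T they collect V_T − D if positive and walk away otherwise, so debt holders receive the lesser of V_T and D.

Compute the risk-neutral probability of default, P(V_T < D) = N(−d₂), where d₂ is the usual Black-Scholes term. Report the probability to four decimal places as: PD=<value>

PD=0.4558

d₁ = [ln(V₀/D) + (r + σ²/2)T] / (σ√T)
   = [ln(94.0282/74.2988) + (0.0626 + 0.5·0.5177²)·2.1239] / (0.5177·√2.1239)
   = [0.235500 + 0.417573] / 0.754476 = 0.865598
d₂ = d₁ − σ√T = 0.865598 − 0.754476 = 0.111123
risk-neutral PD = N(−d₂) = N(-0.111123) = 0.455760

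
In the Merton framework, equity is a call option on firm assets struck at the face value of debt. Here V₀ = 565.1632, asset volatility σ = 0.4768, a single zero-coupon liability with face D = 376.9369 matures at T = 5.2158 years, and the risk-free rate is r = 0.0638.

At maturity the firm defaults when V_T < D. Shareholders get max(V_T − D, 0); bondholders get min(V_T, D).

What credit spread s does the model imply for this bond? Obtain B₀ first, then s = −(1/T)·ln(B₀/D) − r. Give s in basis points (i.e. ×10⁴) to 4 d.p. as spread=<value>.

spread=464.6808

d₁ = [ln(V₀/D) + (r + σ²/2)T] / (σ√T)
   = [ln(565.1632/376.9369) + (0.0638 + 0.5·0.4768²)·5.2158] / (0.4768·√5.2158)
   = [0.405037 + 0.925643] / 1.088922 = 1.222016
d₂ = d₁ − σ√T = 1.222016 − 1.088922 = 0.133094
N(d₁) = 0.889149,  N(d₂) = 0.552941,  e^(−rT) = 0.716936
E₀ = V₀·N(d₁) − D·e^(−rT)·N(d₂)
   = 565.1632·0.889149 − 376.9369·0.716936·0.552941 = 353.087866
B₀ = V₀ − E₀ = 565.1632 − 353.087866 = 212.075334
spread = −(1/T)·ln(B₀/D) − r = −(1/5.2158)·ln(212.075334/376.9369) − 0.0638 = 0.04646808
in basis points: 0.04646808 × 10⁴ = 464.6808 bp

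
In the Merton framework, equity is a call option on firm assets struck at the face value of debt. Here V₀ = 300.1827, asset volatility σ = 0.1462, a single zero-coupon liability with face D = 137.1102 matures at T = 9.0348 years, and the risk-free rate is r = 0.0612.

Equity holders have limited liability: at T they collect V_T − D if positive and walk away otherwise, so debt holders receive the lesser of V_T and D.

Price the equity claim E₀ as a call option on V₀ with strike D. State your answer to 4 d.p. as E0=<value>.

d₁ = [ln(V₀/D) + (r + σ²/2)T] / (σ√T)
   = [ln(300.1827/137.1102) + (0.0612 + 0.5·0.1462²)·9.0348] / (0.1462·√9.0348)
   = [0.783606 + 0.649487] / 0.439447 = 3.261127
d₂ = d₁ − σ√T = 3.261127 − 0.439447 = 2.821680
N(d₁) = 0.999445,  N(d₂) = 0.997611,  e^(−rT) = 0.575262
E₀ = V₀·N(d₁) − D·e^(−rT)·N(d₂)
   = 300.1827·0.999445 − 137.1102·0.575262·0.997611 = 221.330263

E0=221.3303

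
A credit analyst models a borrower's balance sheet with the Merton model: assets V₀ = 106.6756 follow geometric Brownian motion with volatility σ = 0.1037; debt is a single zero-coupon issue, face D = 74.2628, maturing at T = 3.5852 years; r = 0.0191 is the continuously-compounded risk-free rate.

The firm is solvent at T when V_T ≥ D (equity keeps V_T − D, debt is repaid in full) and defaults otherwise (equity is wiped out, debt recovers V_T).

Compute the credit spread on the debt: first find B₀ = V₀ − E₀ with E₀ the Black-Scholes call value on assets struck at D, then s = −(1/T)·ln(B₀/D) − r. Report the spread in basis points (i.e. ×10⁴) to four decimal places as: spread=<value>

spread=3.3723

d₁ = [ln(V₀/D) + (r + σ²/2)T] / (σ√T)
   = [ln(106.6756/74.2628) + (0.0191 + 0.5·0.1037²)·3.5852] / (0.1037·√3.5852)
   = [0.362182 + 0.087754] / 0.196352 = 2.291479
d₂ = d₁ − σ√T = 2.291479 − 0.196352 = 2.095127
N(d₁) = 0.989032,  N(d₂) = 0.981920,  e^(−rT) = 0.933815
E₀ = V₀·N(d₁) − D·e^(−rT)·N(d₂)
   = 106.6756·0.989032 − 74.2628·0.933815·0.981920 = 37.411703
B₀ = V₀ − E₀ = 106.6756 − 37.411703 = 69.263897
spread = −(1/T)·ln(B₀/D) − r = −(1/3.5852)·ln(69.263897/74.2628) − 0.0191 = 0.00033723
in basis points: 0.00033723 × 10⁴ = 3.3723 bp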